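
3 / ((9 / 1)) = 1 / 3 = 0.33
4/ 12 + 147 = 442/ 3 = 147.33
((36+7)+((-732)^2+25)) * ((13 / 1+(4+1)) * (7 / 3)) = 22507464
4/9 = 0.44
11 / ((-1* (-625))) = 0.02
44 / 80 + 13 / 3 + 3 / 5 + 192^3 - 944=7076949.48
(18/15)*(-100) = -120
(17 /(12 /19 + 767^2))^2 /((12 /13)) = 1356277 /1499238879780108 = 0.00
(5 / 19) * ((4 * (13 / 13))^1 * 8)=160 / 19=8.42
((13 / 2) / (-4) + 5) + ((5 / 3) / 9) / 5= 737 / 216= 3.41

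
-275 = -275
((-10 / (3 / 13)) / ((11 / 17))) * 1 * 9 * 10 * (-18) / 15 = 79560 / 11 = 7232.73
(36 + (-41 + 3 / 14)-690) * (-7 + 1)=29181 / 7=4168.71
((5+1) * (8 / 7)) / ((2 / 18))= 432 / 7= 61.71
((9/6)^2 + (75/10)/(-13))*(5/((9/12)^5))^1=37120/1053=35.25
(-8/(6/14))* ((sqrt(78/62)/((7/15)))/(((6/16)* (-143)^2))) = -320* sqrt(1209)/1901757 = -0.01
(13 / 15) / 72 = 13 / 1080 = 0.01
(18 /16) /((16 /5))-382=-48851 /128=-381.65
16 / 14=8 / 7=1.14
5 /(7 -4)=1.67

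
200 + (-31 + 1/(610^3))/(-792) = 11986942270333/59922984000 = 200.04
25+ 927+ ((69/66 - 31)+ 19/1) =20703/22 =941.05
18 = 18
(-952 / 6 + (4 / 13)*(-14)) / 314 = -0.52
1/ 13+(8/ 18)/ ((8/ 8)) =61/ 117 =0.52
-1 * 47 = -47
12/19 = 0.63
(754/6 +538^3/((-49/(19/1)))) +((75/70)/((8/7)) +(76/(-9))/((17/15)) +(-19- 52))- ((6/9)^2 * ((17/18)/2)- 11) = -65185939152865/1079568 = -60381503.67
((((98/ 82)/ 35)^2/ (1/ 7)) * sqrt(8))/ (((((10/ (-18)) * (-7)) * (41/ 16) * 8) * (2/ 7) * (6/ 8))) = 8232 * sqrt(2)/ 8615125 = 0.00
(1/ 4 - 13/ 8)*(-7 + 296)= -3179/ 8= -397.38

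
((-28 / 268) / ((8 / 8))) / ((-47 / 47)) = 7 / 67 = 0.10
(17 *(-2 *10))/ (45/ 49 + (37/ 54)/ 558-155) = 501999120/ 227494787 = 2.21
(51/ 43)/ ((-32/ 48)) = -153/ 86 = -1.78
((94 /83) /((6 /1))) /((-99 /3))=-47 /8217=-0.01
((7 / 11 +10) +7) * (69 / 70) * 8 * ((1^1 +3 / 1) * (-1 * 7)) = -214176 / 55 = -3894.11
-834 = -834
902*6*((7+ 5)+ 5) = 92004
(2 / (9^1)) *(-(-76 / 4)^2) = -722 / 9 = -80.22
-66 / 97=-0.68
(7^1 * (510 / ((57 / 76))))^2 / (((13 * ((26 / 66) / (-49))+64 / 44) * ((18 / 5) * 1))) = 30531116000 / 6549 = 4661950.83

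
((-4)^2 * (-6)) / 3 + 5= -27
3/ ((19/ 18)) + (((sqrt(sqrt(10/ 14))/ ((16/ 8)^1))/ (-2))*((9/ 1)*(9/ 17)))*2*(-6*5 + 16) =54/ 19 + 81*5^(1/ 4)*7^(3/ 4)/ 17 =33.50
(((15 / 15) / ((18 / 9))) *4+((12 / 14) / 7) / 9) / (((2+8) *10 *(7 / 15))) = 74 / 1715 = 0.04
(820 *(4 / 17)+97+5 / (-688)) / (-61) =-3391067 / 713456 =-4.75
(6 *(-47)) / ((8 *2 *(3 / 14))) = -329 / 4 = -82.25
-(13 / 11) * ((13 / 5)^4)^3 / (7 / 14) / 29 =-605750213184506 / 77880859375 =-7777.91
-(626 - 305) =-321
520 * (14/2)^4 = 1248520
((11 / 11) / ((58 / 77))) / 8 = 77 / 464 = 0.17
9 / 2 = 4.50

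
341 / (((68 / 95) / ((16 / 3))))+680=164260 / 51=3220.78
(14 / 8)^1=7 / 4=1.75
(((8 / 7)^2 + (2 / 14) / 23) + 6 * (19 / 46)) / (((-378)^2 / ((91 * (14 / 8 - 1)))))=1157 / 639009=0.00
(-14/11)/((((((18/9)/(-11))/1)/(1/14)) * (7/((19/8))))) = 19/112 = 0.17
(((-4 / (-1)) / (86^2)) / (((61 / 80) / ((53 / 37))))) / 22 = 2120 / 45905123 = 0.00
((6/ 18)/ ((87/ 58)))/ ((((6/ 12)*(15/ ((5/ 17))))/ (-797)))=-6.95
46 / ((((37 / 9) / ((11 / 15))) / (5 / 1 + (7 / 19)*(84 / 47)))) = 46.43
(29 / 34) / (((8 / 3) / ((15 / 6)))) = 435 / 544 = 0.80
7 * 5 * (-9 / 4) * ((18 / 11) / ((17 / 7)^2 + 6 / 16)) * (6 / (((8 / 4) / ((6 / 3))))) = -3333960 / 27049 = -123.26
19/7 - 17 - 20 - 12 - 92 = -968/7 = -138.29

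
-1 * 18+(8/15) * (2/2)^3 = -262/15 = -17.47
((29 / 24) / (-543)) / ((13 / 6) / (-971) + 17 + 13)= -28159 / 379593924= -0.00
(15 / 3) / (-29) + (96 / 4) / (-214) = -883 / 3103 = -0.28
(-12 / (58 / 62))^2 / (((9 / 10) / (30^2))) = 138384000 / 841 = 164546.97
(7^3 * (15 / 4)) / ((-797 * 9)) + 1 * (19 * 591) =107392441 / 9564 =11228.82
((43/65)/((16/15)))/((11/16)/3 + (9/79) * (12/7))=214011/146471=1.46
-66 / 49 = -1.35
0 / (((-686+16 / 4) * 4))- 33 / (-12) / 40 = 11 / 160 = 0.07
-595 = -595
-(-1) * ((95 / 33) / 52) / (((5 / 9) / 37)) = 2109 / 572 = 3.69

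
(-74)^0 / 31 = 1 / 31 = 0.03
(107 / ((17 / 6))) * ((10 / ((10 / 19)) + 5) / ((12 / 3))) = 3852 / 17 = 226.59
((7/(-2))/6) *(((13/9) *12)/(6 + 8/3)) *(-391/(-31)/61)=-2737/11346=-0.24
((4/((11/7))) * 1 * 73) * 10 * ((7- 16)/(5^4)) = -36792/1375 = -26.76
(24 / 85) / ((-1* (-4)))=6 / 85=0.07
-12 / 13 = -0.92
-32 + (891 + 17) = 876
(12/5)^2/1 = 144/25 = 5.76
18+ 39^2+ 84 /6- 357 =1196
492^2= 242064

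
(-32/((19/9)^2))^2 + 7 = 7630711/130321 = 58.55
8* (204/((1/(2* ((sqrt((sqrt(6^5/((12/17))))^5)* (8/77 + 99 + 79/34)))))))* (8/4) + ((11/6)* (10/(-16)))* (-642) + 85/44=64905/88 + 1684889620992* 17^(1/4)* 2^(3/4)/77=74724920424.77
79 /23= 3.43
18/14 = 9/7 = 1.29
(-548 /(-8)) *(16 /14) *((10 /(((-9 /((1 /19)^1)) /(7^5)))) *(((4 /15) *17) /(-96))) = 5591929 /1539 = 3633.48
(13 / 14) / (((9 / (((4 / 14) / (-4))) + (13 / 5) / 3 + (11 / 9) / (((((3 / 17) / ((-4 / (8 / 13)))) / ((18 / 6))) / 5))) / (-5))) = 2925 / 504259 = 0.01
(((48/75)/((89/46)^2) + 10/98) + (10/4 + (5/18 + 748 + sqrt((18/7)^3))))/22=27 * sqrt(14)/539 + 32794266473/960619275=34.33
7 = 7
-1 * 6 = -6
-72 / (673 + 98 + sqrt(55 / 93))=-2581308 / 27641479 + 36 * sqrt(5115) / 27641479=-0.09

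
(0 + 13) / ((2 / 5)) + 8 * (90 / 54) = 275 / 6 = 45.83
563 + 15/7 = 3956/7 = 565.14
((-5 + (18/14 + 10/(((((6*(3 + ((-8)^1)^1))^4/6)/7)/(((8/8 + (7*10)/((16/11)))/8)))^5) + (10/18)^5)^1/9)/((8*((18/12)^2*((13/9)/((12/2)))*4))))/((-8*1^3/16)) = 2018536090938026665153720540683167/3606067292405760000000000000000000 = 0.56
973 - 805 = 168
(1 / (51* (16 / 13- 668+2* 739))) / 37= 13 / 19900302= 0.00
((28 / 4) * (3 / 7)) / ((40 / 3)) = 9 / 40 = 0.22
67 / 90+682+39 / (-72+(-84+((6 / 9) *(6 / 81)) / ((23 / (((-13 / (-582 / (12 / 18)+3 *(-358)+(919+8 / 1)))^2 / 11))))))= 3928880034855389 / 5756647642830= 682.49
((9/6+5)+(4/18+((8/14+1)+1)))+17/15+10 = 12869/630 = 20.43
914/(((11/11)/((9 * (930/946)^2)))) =1778666850/223729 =7950.10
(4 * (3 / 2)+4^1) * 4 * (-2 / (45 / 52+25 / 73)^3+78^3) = 365923900337138624 / 19277380325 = 18982034.60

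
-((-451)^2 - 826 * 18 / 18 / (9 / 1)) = -1829783 / 9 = -203309.22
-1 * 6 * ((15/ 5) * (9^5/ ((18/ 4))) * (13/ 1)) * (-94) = 288631512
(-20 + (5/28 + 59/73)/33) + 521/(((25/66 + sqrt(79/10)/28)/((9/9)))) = 112116601688713/76825736988 - 15886332 * sqrt(790)/1138969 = 1067.33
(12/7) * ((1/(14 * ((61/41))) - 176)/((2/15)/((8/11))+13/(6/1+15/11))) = -1460556360/9436273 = -154.78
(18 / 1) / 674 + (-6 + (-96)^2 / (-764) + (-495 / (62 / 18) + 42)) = -238938012 / 1995377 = -119.75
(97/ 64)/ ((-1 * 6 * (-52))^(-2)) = 147537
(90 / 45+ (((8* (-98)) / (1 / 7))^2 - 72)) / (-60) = -5019679 / 10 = -501967.90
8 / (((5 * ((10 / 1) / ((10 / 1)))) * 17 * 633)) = 8 / 53805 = 0.00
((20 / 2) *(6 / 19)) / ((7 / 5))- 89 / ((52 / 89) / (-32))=8431844 / 1729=4876.72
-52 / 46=-26 / 23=-1.13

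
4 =4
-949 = -949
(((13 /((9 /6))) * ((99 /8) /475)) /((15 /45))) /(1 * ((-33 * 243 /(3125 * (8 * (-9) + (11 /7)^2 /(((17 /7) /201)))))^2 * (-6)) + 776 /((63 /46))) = 873299411750390625 /730492055438057861768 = 0.00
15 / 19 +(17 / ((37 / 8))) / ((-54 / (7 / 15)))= 215731 / 284715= 0.76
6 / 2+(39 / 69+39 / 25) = 2947 / 575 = 5.13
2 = 2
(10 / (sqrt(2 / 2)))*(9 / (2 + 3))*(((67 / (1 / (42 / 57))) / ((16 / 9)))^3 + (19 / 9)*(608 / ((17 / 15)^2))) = 204735799478061 / 507456256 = 403455.07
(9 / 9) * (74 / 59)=74 / 59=1.25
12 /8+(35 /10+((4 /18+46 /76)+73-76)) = 967 /342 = 2.83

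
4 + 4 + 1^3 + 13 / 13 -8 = 2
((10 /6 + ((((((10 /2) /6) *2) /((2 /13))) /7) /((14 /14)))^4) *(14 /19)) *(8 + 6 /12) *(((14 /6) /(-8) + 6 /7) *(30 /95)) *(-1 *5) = -9790633625 /236488896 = -41.40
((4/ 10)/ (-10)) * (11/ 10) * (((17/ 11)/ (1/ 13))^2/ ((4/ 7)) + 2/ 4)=-342129/ 11000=-31.10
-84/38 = -42/19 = -2.21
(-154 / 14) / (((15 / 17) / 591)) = -36839 / 5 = -7367.80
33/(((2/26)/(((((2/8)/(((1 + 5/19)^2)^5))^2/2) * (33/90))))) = 59129028248719792238148360373/1286396389708993175587462840320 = 0.05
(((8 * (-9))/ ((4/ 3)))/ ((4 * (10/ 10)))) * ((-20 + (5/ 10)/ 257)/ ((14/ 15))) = 4162995/ 14392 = 289.26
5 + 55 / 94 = 525 / 94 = 5.59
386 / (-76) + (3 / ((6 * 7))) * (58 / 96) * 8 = -7555 / 1596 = -4.73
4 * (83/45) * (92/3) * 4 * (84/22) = 1710464/495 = 3455.48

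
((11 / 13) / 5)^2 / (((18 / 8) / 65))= 484 / 585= 0.83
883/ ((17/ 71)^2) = 4451203/ 289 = 15402.09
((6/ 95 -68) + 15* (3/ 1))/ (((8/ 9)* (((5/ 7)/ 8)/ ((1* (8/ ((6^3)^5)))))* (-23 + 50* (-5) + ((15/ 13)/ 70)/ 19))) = 1388023/ 77060625203865600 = 0.00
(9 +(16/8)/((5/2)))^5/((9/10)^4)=4519603984/32805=137771.80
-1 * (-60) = 60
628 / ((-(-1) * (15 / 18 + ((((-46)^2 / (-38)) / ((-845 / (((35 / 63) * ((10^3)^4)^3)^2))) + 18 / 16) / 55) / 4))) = 26133943680 / 3847272727272727272727272727272727272727272727272727272727272727272762164329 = 0.00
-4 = -4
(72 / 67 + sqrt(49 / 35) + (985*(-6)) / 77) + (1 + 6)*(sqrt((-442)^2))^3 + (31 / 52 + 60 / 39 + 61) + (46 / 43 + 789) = sqrt(35) / 5 + 6972728155784283 / 11535524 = 604456994.71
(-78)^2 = 6084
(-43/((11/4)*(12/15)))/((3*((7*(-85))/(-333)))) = -4773/1309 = -3.65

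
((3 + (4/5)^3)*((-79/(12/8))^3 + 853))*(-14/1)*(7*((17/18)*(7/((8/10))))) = 10037730395329/24300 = 413075324.91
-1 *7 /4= -7 /4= -1.75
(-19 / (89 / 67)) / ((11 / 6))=-7638 / 979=-7.80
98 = 98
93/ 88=1.06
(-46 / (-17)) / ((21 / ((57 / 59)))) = 874 / 7021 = 0.12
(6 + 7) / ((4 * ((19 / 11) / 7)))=1001 / 76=13.17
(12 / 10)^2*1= 36 / 25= 1.44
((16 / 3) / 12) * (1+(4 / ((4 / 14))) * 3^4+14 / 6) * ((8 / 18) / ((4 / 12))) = 54592 / 81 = 673.98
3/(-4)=-0.75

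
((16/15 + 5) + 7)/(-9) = -196/135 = -1.45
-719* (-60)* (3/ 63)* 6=86280/ 7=12325.71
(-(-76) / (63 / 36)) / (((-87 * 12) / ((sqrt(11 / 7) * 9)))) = -0.47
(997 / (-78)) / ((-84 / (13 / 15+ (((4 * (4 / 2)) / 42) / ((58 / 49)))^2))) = 33677663 / 247960440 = 0.14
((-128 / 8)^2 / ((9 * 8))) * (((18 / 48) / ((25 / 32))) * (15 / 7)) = 128 / 35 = 3.66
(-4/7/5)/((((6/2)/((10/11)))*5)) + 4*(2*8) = 73912/1155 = 63.99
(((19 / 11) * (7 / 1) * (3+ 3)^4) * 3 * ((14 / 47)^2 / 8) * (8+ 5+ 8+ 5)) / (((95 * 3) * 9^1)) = 642096 / 121495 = 5.28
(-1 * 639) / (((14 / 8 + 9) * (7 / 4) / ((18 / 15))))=-61344 / 1505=-40.76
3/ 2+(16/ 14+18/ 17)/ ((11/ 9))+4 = 19115/ 2618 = 7.30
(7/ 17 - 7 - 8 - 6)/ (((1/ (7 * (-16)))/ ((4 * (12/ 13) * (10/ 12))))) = 1568000/ 221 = 7095.02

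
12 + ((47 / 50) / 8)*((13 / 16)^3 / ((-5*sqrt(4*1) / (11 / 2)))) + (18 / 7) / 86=118311037451 / 9863168000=12.00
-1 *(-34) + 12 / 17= 590 / 17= 34.71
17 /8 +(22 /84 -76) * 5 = -63263 /168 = -376.57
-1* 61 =-61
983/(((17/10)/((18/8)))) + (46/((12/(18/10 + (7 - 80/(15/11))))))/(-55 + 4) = 5988929/4590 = 1304.78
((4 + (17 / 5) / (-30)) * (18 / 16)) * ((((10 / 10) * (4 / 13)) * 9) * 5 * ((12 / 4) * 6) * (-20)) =-283338 / 13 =-21795.23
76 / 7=10.86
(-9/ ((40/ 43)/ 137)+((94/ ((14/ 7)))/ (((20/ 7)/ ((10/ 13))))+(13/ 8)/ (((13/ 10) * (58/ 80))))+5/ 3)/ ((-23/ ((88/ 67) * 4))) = 2606499676/ 8714355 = 299.10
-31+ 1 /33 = -1022 /33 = -30.97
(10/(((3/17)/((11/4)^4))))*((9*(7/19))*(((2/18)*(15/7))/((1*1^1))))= 6222425/2432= 2558.56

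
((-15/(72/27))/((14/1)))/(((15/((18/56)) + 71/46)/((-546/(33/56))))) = 565110/73183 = 7.72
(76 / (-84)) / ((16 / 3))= -19 / 112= -0.17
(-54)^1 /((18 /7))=-21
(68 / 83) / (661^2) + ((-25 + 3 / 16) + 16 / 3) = -33907250941 / 1740693264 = -19.48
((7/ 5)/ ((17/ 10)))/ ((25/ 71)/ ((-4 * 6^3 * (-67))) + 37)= 8220096/ 369317231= 0.02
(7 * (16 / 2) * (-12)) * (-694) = 466368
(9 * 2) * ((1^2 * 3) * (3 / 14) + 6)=837 / 7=119.57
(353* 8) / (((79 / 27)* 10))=38124 / 395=96.52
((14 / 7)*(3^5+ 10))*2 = 1012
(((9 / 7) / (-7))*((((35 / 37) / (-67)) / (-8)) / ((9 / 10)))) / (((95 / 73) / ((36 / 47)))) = -3285 / 15496229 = -0.00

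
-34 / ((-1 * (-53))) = -34 / 53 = -0.64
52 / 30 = 26 / 15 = 1.73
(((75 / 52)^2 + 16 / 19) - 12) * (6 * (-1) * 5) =6995595 / 25688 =272.33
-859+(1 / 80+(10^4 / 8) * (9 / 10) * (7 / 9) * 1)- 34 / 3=1123 / 240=4.68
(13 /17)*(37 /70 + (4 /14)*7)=2301 /1190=1.93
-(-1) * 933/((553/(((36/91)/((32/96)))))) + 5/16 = 1863839/805168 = 2.31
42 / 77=6 / 11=0.55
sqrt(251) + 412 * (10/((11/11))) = sqrt(251) + 4120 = 4135.84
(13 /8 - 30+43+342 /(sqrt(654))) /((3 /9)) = 171*sqrt(654) /109+351 /8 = 83.99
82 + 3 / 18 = 493 / 6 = 82.17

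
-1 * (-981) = 981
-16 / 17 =-0.94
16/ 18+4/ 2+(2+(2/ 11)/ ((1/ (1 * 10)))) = 664/ 99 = 6.71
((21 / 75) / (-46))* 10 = -7 / 115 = -0.06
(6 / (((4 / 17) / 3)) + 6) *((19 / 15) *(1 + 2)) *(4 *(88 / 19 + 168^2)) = 35398704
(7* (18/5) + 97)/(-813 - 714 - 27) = -611/7770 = -0.08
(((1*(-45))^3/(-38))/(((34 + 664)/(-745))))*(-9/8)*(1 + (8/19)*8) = 50712429375/4031648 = 12578.59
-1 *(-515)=515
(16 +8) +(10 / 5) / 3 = 74 / 3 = 24.67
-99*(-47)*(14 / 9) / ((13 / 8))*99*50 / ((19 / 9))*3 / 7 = 1105552800 / 247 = 4475922.27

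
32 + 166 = 198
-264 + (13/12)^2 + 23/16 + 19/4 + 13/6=-9161/36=-254.47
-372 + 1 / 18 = -6695 / 18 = -371.94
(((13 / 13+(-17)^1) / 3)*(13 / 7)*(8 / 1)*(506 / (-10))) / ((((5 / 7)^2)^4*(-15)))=-346705014656 / 87890625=-3944.73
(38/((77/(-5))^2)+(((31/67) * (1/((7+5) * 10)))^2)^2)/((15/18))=0.19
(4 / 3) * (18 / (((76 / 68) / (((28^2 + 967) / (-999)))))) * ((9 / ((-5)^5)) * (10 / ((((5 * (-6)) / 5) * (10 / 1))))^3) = -29767 / 59315625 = -0.00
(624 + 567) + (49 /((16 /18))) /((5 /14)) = 26907 /20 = 1345.35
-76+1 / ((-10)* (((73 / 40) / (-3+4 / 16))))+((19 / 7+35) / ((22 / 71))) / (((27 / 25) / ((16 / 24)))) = -9893 / 13797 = -0.72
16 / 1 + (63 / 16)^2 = 8065 / 256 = 31.50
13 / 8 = 1.62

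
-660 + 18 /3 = -654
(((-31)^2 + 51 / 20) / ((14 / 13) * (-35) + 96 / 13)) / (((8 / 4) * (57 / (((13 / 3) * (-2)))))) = 3256799 / 1347480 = 2.42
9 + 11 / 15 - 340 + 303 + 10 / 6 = -128 / 5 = -25.60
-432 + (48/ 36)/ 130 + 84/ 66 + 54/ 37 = -34068026/ 79365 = -429.26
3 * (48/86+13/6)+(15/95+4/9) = 129071/14706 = 8.78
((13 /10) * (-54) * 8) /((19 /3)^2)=-14.00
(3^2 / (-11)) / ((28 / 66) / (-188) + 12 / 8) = -0.55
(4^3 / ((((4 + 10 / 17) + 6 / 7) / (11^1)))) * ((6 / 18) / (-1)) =-10472 / 243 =-43.09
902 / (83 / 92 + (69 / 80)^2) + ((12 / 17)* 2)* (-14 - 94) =1629115424 / 4119151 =395.50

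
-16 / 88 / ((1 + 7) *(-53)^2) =-1 / 123596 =-0.00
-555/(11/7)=-3885/11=-353.18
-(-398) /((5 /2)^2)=1592 /25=63.68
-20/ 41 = -0.49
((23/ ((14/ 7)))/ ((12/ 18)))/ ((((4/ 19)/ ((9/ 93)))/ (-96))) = -761.23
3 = 3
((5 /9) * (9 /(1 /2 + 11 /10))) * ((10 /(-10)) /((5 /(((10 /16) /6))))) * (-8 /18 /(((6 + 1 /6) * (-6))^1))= -0.00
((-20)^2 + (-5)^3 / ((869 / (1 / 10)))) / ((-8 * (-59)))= 695175 / 820336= 0.85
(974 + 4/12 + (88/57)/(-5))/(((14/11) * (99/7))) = 277597/5130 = 54.11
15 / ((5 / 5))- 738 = -723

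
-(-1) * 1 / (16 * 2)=1 / 32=0.03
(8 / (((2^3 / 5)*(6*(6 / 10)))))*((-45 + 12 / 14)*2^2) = -5150 / 21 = -245.24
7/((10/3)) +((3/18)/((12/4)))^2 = 3407/1620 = 2.10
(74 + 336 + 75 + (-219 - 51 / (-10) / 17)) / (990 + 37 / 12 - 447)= 0.49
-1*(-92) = 92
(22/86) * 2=22/43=0.51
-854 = -854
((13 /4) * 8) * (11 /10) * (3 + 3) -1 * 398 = -226.40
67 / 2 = 33.50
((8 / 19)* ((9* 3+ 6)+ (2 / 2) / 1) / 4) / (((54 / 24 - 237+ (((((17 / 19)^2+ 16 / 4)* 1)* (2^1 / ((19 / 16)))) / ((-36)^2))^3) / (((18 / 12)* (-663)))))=2441504649949402198824 / 161028614788301602337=15.16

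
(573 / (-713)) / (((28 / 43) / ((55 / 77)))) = -123195 / 139748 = -0.88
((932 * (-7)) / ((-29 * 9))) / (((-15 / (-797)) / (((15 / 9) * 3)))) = 5199628 / 783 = 6640.65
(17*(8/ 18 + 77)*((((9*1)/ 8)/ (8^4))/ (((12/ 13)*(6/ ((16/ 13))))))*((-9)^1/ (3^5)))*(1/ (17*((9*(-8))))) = 697/ 286654464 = 0.00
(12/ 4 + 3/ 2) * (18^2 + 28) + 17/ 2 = 3185/ 2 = 1592.50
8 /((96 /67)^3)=300763 /110592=2.72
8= 8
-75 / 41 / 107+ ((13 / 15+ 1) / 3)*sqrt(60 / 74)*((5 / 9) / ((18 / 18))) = -75 / 4387+ 28*sqrt(1110) / 2997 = 0.29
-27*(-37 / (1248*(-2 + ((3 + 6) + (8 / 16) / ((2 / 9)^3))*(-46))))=-333 / 1044940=-0.00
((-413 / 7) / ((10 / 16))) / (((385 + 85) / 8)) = -1888 / 1175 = -1.61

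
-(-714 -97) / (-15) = -811 / 15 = -54.07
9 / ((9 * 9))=1 / 9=0.11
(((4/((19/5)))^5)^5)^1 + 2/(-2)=242467824311743910463390389719501/93076495688256089536609610280499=2.61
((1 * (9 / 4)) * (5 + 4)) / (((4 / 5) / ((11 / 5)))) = 891 / 16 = 55.69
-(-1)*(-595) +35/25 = -2968/5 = -593.60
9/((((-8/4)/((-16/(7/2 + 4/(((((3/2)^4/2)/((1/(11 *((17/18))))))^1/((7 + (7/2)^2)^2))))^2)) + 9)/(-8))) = -53934336/342327553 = -0.16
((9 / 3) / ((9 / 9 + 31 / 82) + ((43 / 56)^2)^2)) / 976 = 25200896 / 14148337255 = 0.00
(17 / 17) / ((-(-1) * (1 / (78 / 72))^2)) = 169 / 144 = 1.17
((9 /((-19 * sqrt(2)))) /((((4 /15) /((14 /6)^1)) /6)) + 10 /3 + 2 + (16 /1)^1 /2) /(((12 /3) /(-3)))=-10 + 2835 * sqrt(2) /304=3.19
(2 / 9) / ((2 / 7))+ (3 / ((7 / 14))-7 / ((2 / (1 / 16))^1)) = 1889 / 288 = 6.56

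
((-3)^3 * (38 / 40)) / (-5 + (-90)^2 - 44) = -513 / 161020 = -0.00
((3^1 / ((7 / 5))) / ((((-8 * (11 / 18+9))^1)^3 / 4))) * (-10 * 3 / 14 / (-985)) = -32805 / 799688035216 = -0.00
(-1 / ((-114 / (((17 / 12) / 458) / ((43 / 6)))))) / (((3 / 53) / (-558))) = -0.04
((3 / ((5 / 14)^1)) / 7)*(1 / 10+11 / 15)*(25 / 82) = 25 / 82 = 0.30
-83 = -83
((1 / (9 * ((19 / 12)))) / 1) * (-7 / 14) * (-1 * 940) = 1880 / 57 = 32.98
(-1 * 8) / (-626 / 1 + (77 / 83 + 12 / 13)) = 8632 / 673457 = 0.01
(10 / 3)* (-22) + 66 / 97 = -21142 / 291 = -72.65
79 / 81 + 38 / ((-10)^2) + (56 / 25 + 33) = 36.60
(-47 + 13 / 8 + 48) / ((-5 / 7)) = -147 / 40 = -3.68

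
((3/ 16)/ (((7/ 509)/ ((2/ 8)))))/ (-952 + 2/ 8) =-509/ 142128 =-0.00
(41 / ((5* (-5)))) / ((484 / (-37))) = 1517 / 12100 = 0.13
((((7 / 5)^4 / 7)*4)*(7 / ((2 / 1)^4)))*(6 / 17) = 7203 / 21250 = 0.34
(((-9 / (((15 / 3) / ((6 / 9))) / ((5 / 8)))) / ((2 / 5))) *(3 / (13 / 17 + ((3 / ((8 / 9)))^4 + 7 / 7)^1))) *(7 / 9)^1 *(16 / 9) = -4874240 / 82416393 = -0.06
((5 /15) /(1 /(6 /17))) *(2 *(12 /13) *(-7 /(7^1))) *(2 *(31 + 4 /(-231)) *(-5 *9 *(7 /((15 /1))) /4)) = 10104 /143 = 70.66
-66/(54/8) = -88/9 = -9.78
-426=-426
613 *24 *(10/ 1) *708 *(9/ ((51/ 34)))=624965760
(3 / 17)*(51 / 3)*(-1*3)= -9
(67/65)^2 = 4489/4225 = 1.06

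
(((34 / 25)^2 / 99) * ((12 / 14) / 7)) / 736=289 / 92977500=0.00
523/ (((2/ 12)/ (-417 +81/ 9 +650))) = 759396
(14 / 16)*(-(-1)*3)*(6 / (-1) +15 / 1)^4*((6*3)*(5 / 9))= 688905 / 4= 172226.25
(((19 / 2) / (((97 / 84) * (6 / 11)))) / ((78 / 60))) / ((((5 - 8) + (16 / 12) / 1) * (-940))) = 4389 / 592670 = 0.01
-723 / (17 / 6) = -4338 / 17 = -255.18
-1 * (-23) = 23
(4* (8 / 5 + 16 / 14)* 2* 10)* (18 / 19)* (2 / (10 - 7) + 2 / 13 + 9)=3529728 / 1729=2041.49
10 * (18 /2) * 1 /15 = 6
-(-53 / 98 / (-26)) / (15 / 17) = -901 / 38220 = -0.02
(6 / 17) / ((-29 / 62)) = -372 / 493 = -0.75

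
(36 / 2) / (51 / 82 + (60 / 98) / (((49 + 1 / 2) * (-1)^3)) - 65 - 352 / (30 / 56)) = -3977820 / 159434801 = -0.02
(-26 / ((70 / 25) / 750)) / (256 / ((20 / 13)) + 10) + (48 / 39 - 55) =-1247396 / 13377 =-93.25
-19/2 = -9.50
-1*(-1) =1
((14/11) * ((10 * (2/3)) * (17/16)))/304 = 595/20064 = 0.03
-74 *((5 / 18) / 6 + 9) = -36149 / 54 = -669.43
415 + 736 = 1151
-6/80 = -3/40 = -0.08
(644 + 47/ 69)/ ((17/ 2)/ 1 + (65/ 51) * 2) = 1512422/ 25921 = 58.35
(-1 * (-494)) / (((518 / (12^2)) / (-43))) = -5905.11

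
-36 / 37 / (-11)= 36 / 407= 0.09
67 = 67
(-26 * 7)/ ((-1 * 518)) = 13/ 37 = 0.35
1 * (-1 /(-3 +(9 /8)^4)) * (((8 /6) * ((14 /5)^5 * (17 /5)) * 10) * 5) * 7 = 2097186603008 /10738125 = 195302.87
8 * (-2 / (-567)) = 0.03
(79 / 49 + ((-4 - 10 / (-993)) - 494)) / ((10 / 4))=-48304498 / 243285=-198.55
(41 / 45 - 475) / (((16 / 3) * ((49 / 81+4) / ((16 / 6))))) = -96003 / 1865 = -51.48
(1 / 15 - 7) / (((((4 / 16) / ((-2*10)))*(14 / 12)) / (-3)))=-9984 / 7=-1426.29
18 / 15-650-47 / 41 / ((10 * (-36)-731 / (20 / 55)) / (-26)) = -1261035364 / 1943605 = -648.81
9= 9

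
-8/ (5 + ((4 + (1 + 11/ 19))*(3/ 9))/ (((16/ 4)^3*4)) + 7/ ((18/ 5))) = -175104/ 152159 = -1.15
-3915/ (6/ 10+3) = -1087.50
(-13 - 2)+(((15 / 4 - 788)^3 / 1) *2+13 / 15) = -463057392079 / 480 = -964702900.16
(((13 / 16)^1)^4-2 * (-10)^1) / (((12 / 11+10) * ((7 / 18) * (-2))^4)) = 96657249051 / 19196936192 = 5.04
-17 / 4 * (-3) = 51 / 4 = 12.75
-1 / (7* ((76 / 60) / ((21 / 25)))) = -9 / 95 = -0.09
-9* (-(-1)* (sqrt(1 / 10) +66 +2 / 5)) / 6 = -498 / 5-3* sqrt(10) / 20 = -100.07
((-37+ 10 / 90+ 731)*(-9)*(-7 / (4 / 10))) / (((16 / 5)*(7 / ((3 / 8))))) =468525 / 256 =1830.18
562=562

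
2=2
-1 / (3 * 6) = -1 / 18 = -0.06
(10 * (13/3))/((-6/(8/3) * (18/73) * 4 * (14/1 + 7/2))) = -1898/1701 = -1.12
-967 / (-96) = 10.07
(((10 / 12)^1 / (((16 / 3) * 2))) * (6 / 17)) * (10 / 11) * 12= 225 / 748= 0.30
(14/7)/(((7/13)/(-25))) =-650/7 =-92.86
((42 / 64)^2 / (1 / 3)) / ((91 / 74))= 6993 / 6656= 1.05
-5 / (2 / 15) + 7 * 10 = 65 / 2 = 32.50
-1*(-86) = 86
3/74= 0.04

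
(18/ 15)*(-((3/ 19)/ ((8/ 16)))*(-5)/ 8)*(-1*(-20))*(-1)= -90/ 19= -4.74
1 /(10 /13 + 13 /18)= 234 /349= 0.67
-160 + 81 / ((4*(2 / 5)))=-109.38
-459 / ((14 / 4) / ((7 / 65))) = -918 / 65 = -14.12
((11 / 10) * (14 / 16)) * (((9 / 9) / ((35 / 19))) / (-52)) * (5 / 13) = -209 / 54080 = -0.00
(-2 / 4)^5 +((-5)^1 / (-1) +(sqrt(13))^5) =614.31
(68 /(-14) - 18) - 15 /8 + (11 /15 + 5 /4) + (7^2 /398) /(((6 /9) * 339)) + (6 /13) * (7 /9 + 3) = -1719288943 /81852680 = -21.00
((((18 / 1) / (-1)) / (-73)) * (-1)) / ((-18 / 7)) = 7 / 73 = 0.10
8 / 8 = 1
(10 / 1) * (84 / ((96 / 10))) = 175 / 2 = 87.50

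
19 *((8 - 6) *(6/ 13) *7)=1596/ 13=122.77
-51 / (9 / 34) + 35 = -473 / 3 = -157.67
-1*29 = -29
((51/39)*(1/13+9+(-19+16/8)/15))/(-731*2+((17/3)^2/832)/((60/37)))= -3568896/502286863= -0.01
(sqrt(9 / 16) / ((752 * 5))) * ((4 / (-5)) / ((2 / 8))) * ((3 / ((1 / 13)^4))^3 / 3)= -629048298306987 / 4700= -133840063469.57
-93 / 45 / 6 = -31 / 90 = -0.34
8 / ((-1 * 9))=-8 / 9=-0.89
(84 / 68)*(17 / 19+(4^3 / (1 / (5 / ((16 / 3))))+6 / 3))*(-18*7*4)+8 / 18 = -113829628 / 2907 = -39157.08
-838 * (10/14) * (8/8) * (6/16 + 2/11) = -14665/44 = -333.30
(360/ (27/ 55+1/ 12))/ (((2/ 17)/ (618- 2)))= 3282516.09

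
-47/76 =-0.62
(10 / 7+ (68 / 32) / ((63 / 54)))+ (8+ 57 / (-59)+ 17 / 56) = 34981 / 3304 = 10.59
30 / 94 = 15 / 47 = 0.32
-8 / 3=-2.67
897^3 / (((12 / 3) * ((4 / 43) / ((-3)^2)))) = 279311163651 / 16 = 17456947728.19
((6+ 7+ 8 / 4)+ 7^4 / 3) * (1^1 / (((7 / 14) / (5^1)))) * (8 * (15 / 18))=489200 / 9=54355.56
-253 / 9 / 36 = -253 / 324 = -0.78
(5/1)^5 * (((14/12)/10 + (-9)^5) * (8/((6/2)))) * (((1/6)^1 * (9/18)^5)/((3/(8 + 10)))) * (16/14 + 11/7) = -42072329375/1008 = -41738422.00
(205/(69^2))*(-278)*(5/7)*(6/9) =-569900/99981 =-5.70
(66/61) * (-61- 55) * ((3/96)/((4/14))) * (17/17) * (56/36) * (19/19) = -15631/732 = -21.35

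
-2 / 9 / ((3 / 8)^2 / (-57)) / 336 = 152 / 567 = 0.27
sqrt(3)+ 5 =6.73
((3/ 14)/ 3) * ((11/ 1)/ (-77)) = -1/ 98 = -0.01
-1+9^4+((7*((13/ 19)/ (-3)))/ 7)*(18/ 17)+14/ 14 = 2119125/ 323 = 6560.76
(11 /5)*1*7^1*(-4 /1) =-308 /5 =-61.60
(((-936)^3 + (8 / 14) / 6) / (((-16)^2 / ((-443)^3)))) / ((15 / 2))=748562425890152509 / 20160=37131072712805.18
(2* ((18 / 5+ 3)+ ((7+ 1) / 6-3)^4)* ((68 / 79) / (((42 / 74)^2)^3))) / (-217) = -2023147113835952 / 595466887982715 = -3.40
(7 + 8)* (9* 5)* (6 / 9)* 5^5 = 1406250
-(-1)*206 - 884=-678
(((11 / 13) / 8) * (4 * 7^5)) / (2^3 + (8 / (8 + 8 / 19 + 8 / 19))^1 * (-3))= 1294139 / 962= 1345.26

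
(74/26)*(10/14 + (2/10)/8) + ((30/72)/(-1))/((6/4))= 59831/32760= 1.83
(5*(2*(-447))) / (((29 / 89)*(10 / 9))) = -358047 / 29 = -12346.45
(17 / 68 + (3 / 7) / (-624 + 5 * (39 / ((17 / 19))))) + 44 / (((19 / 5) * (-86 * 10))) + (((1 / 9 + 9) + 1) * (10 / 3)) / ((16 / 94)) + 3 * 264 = 117279409007 / 118434771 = 990.24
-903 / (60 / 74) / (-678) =11137 / 6780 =1.64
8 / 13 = 0.62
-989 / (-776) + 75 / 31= 88859 / 24056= 3.69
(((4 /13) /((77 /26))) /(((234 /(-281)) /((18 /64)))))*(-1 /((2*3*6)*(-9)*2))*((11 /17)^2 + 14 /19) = -66035 /1055326272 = -0.00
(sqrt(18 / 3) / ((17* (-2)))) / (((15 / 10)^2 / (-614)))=1228* sqrt(6) / 153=19.66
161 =161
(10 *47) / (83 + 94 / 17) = 1598 / 301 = 5.31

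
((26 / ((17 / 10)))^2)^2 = 4569760000 / 83521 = 54713.90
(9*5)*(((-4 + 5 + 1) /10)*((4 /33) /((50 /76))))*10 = 912 /55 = 16.58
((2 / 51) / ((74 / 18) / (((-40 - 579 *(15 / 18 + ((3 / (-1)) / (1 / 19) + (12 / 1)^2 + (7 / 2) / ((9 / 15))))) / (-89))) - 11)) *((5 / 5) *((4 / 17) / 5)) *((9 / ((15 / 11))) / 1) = -21492108 / 19398164075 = -0.00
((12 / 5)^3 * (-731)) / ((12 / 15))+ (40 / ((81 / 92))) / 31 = -12630.21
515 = 515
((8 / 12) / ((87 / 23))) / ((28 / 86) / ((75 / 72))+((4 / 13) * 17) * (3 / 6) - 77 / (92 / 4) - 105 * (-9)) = 7392775 / 39621322152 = 0.00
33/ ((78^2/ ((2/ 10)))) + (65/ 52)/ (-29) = -3089/ 73515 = -0.04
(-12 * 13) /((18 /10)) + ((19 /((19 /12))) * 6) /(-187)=-48836 /561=-87.05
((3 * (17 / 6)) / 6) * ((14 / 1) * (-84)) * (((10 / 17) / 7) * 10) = -1400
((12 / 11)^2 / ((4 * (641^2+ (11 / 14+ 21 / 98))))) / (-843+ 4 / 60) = -135 / 157154558242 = -0.00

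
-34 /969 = -0.04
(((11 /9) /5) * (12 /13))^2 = 1936 /38025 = 0.05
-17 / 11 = -1.55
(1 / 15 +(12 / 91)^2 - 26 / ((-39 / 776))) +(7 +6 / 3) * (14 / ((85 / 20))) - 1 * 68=337206279 / 703885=479.06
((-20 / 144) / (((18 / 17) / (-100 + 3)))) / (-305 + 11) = -8245 / 190512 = -0.04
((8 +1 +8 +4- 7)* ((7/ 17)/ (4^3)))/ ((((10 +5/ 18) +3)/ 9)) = 3969/ 65008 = 0.06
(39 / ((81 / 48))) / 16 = 13 / 9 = 1.44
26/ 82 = 13/ 41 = 0.32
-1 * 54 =-54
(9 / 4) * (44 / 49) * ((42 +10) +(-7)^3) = -28809 / 49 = -587.94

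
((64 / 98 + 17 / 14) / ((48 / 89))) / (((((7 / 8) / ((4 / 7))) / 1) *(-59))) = -5429 / 141659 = -0.04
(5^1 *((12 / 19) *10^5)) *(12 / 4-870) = -5202000000 / 19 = -273789473.68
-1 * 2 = -2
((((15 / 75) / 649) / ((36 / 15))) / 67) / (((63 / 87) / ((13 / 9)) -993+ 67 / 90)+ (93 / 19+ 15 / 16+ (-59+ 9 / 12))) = -429780 / 234163384809761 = -0.00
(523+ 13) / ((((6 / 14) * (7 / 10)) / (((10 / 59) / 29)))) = 53600 / 5133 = 10.44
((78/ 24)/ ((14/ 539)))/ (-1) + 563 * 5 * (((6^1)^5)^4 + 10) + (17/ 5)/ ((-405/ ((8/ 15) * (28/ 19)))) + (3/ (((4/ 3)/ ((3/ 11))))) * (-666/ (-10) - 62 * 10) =522704172127772995397698871/ 50787000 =10292086008777305125.28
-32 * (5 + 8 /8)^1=-192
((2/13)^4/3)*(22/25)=352/2142075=0.00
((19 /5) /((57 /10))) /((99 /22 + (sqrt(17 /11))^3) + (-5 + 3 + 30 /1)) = 346060 /16811469- 1496* sqrt(187) /16811469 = 0.02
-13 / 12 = -1.08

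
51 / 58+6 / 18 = 211 / 174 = 1.21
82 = 82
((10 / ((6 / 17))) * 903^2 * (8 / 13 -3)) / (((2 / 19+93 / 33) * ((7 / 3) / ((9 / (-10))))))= 115472048769 / 15886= 7268793.20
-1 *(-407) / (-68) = -407 / 68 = -5.99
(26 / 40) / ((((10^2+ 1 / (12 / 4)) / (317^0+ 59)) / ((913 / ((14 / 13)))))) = 329.54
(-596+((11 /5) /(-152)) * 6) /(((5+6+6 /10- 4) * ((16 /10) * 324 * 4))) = -0.04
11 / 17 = 0.65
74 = 74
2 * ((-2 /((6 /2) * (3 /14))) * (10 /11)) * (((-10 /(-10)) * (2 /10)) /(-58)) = 56 /2871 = 0.02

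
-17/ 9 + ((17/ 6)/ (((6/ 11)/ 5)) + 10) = 409/ 12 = 34.08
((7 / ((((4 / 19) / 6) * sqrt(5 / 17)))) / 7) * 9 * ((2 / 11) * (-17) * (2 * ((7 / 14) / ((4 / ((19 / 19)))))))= -8721 * sqrt(85) / 220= -365.47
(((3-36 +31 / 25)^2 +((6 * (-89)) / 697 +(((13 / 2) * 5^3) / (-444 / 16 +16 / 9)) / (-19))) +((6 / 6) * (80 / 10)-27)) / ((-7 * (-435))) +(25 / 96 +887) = 7874204107884071 / 8871485700000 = 887.59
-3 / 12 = -1 / 4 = -0.25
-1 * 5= -5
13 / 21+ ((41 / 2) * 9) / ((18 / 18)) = 7775 / 42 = 185.12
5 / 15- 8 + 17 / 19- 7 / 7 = -443 / 57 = -7.77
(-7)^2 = 49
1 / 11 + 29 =320 / 11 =29.09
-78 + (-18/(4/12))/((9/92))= -630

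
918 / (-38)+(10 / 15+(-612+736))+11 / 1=111.51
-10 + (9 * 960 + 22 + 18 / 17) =147102 / 17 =8653.06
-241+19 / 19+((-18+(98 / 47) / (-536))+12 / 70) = -113668019 / 440860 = -257.83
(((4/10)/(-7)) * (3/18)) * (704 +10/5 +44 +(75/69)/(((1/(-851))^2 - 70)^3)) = -19541716660671531147164915/2735840344053741009340689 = -7.14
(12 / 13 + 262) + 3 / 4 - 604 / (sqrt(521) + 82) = 604 * sqrt(521) / 6203 + 82473877 / 322556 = 257.91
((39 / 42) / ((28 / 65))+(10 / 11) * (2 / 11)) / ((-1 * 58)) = -110085 / 2751056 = -0.04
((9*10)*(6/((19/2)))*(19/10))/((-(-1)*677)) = 108/677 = 0.16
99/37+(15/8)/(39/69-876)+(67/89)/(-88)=388740577/145870021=2.66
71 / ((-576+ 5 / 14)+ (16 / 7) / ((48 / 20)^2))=-8946 / 72481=-0.12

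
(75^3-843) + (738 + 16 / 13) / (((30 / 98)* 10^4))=82101287089 / 195000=421032.24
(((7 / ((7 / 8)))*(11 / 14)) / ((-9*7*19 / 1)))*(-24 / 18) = 176 / 25137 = 0.01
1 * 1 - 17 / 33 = 16 / 33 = 0.48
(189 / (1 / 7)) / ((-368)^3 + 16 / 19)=-25137 / 946884592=-0.00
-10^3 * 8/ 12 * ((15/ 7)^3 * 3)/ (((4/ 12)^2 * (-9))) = 6750000/ 343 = 19679.30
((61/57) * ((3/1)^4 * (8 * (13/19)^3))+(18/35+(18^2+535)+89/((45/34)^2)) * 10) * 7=3445339671646/52780005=65277.37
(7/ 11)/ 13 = 7/ 143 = 0.05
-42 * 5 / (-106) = 105 / 53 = 1.98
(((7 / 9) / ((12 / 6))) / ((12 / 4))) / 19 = 7 / 1026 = 0.01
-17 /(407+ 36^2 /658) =-0.04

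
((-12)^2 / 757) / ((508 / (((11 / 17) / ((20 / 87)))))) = 8613 / 8171815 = 0.00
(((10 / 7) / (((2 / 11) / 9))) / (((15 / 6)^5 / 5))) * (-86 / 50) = -136224 / 21875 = -6.23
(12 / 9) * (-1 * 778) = -3112 / 3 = -1037.33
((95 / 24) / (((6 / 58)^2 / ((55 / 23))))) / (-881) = -4394225 / 4376808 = -1.00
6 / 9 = 2 / 3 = 0.67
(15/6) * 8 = 20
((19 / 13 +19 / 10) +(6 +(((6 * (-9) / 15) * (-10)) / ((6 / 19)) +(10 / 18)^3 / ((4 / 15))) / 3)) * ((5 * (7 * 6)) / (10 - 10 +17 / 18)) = 3713101 / 351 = 10578.64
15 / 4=3.75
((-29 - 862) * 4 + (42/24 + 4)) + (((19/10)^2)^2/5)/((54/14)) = -3557.57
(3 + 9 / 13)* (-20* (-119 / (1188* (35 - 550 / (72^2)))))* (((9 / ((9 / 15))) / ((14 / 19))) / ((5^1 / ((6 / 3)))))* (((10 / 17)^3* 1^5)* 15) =3939840000 / 747564103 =5.27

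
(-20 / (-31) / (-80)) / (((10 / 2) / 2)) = -1 / 310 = -0.00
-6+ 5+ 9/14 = -5/14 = -0.36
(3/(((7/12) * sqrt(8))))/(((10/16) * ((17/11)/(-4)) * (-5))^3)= 392527872 * sqrt(2)/537359375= 1.03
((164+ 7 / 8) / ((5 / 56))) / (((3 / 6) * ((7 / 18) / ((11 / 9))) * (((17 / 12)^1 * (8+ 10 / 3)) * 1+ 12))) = 1044648 / 2525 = 413.72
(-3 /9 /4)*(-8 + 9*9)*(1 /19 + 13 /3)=-26.68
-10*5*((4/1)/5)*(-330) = 13200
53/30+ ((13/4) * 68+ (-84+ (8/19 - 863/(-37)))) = 3427379/21090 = 162.51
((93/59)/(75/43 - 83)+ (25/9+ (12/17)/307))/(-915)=-26731326089/8859838645890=-0.00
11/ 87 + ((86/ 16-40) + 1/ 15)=-39941/ 1160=-34.43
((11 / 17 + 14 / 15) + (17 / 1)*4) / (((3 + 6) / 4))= 70972 / 2295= 30.92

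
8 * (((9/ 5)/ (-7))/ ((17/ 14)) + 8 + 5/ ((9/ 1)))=51064/ 765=66.75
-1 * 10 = -10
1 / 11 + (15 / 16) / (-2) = -133 / 352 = -0.38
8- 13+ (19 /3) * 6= 33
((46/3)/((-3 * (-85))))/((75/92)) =4232/57375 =0.07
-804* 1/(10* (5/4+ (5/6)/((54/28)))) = -130248/2725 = -47.80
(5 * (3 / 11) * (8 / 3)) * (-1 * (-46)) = 1840 / 11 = 167.27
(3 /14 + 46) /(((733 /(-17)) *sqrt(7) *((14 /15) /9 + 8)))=-1484865 *sqrt(7) /78586396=-0.05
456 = 456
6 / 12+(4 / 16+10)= 10.75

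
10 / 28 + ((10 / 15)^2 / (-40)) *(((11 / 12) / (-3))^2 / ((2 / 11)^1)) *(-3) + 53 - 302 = -135331963 / 544320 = -248.63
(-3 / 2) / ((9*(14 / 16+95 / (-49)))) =196 / 1251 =0.16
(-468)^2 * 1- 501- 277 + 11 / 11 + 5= 218252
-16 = -16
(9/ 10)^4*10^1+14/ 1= 20561/ 1000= 20.56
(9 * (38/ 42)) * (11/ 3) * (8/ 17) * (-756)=-180576/ 17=-10622.12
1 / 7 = 0.14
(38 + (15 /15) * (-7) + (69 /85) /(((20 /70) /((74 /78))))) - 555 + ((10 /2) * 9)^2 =3323167 /2210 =1503.70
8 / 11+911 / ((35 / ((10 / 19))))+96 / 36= 75022 / 4389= 17.09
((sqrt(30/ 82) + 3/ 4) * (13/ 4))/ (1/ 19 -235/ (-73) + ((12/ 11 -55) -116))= -595023/ 40678160 -198341 * sqrt(615)/ 416951140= -0.03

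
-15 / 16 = -0.94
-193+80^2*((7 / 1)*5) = 223807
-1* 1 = -1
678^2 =459684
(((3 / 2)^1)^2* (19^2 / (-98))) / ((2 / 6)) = -9747 / 392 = -24.86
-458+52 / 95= -43458 / 95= -457.45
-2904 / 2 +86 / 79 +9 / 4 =-457777 / 316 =-1448.66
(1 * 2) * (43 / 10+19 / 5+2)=20.20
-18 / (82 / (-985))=8865 / 41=216.22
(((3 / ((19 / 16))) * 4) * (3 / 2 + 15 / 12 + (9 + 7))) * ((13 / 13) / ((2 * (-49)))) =-1800 / 931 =-1.93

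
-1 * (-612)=612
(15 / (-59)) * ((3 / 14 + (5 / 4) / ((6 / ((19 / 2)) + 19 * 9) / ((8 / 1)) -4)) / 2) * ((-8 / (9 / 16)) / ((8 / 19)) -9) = 417175 / 268332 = 1.55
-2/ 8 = -1/ 4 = -0.25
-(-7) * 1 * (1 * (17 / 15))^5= 9938999 / 759375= 13.09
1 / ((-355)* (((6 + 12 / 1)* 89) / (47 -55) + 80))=4 / 170755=0.00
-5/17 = -0.29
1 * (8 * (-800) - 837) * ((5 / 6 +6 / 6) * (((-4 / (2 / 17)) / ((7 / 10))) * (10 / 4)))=33832975 / 21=1611094.05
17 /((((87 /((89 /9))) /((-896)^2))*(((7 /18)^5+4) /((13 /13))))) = 386962.20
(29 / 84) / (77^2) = 29 / 498036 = 0.00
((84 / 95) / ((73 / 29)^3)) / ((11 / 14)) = 28681464 / 406522765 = 0.07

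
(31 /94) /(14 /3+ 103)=93 /30362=0.00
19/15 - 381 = -5696/15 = -379.73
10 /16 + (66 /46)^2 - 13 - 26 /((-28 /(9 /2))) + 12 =173661 /29624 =5.86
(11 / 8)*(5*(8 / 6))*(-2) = -55 / 3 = -18.33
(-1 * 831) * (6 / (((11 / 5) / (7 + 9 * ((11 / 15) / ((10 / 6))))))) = -1366164 / 55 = -24839.35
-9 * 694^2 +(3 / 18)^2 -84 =-156053087 / 36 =-4334807.97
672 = 672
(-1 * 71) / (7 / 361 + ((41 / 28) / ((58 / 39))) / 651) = -9032569448 / 2659269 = -3396.64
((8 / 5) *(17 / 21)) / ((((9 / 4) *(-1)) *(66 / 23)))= -0.20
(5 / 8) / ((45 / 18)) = 1 / 4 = 0.25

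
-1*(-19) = 19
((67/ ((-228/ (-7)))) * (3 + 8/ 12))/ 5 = 5159/ 3420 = 1.51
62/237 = 0.26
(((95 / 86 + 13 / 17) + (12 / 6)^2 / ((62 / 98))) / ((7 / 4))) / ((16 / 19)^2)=134030275 / 20304256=6.60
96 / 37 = 2.59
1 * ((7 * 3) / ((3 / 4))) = 28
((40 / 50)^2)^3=4096 / 15625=0.26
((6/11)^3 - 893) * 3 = -3565101/1331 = -2678.51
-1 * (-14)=14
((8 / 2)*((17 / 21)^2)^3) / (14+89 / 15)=482751380 / 8548023393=0.06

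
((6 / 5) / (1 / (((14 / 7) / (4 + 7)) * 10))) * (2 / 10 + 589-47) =65064 / 55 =1182.98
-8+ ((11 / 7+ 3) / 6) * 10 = -8 / 21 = -0.38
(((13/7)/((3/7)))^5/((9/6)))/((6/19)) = 7054567/2187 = 3225.68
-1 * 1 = -1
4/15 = 0.27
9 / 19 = 0.47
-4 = -4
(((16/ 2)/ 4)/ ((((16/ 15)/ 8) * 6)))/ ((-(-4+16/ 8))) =5/ 4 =1.25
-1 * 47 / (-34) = 47 / 34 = 1.38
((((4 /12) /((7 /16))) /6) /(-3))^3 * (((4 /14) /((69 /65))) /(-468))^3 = 8000 /554567396053762287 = 0.00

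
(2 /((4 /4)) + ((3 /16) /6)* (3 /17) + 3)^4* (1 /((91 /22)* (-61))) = -86394323939693 /34724723032064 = -2.49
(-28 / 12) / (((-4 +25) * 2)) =-1 / 18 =-0.06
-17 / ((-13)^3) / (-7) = -17 / 15379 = -0.00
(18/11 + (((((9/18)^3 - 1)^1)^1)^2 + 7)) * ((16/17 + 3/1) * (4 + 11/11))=2217365/11968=185.27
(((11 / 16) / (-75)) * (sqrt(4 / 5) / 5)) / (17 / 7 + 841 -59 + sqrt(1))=-77 * sqrt(5) / 82470000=-0.00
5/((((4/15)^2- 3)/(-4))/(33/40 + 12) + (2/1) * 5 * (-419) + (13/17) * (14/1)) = -1962225/1640120674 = -0.00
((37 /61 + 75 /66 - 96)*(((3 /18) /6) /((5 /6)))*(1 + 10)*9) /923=-379479 /1126060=-0.34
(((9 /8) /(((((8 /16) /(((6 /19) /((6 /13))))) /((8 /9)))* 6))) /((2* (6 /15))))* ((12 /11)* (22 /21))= 130 /399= 0.33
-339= -339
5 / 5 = 1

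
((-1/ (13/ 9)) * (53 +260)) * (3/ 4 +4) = -53523/ 52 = -1029.29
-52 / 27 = -1.93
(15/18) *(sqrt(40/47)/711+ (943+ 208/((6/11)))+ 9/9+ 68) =5 *sqrt(470)/100251+ 10450/9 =1161.11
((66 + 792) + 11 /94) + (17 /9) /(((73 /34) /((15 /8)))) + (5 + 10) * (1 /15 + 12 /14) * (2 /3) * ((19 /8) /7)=290140079 /336238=862.90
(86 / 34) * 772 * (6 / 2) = 99588 / 17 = 5858.12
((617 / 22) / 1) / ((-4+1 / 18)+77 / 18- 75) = -1851 / 4928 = -0.38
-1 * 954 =-954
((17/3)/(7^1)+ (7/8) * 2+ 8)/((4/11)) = 9757/336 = 29.04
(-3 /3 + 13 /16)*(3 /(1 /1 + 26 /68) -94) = 3237 /188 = 17.22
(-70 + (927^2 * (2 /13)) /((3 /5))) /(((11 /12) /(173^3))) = 16174359473280 /13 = 1244181497944.62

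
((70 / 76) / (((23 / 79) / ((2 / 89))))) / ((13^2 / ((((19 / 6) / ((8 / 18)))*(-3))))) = -0.01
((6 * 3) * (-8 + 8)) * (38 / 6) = 0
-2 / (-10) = 1 / 5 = 0.20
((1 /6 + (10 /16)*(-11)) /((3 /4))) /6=-161 /108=-1.49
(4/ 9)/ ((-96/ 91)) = -91/ 216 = -0.42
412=412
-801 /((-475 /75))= 2403 /19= 126.47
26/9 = 2.89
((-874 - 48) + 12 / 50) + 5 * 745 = 70081 / 25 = 2803.24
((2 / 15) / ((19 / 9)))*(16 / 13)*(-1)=-96 / 1235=-0.08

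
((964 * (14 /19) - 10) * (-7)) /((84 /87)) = -5077.29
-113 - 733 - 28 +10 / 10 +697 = -176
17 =17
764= 764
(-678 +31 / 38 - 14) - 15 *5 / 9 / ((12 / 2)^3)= -8510335 / 12312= -691.22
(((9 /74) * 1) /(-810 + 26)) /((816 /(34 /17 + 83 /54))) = -191 /284046336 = -0.00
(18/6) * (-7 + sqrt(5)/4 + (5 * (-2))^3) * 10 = -30210 + 15 * sqrt(5)/2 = -30193.23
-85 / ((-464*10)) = 17 / 928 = 0.02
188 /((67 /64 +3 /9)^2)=6930432 /70225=98.69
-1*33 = -33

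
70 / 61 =1.15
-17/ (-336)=17/ 336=0.05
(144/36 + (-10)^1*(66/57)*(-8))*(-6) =-11016/19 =-579.79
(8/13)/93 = 8/1209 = 0.01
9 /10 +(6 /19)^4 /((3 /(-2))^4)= 1175449 /1303210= 0.90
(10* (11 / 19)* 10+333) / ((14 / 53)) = 56233 / 38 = 1479.82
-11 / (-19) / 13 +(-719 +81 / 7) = -1223067 / 1729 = -707.38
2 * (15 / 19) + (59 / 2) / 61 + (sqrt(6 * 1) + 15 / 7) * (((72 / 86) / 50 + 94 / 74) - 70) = -2733059 * sqrt(6) / 39775 - 2677066043 / 18439690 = -313.49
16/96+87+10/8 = 1061/12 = 88.42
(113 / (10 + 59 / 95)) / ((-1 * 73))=-10735 / 73657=-0.15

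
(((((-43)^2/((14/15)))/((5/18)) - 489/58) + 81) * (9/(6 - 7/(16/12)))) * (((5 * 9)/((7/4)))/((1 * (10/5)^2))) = 789749190/1421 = 555770.01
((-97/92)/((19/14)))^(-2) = 763876/461041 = 1.66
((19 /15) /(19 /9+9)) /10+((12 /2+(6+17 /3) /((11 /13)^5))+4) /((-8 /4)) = -44539422779 /2415765000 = -18.44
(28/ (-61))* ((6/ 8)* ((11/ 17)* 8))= -1.78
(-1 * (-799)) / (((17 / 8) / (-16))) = -6016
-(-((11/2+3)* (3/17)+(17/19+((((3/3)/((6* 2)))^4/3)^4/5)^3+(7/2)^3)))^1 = 361099137239289144302996370224414229665313461897811820806144019/7976612245367235857296243027773719358978004099472082075648000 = 45.27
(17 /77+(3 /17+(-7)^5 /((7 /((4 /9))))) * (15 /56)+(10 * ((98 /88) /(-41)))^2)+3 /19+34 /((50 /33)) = -10363033279303 /39419113800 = -262.89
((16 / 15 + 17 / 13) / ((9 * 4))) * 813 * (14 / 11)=878311 / 12870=68.24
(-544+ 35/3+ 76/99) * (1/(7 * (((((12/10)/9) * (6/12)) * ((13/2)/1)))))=-526250/3003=-175.24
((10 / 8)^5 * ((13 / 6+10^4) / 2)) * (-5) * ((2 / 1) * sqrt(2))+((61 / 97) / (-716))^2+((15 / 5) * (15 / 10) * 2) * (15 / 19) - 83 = -215914.51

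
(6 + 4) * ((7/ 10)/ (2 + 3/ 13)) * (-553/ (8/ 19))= -956137/ 232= -4121.28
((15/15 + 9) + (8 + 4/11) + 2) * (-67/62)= -7504/341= -22.01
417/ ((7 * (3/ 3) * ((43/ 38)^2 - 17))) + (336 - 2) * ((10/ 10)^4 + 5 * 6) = 1644575974/ 158893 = 10350.21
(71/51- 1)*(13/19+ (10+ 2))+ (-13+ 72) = 61991/969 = 63.97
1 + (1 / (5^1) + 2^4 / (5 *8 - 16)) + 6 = 118 / 15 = 7.87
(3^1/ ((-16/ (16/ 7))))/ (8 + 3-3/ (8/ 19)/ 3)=-8/ 161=-0.05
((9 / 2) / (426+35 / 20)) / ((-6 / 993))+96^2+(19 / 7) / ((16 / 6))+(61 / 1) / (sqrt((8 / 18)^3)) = 451348539 / 47908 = 9421.15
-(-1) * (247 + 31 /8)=250.88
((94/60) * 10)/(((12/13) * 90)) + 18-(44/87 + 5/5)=1567519/93960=16.68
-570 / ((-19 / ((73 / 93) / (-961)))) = -0.02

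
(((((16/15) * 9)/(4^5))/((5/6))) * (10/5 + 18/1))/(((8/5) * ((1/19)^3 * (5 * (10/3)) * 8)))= 185193/25600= 7.23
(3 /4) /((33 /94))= 47 /22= 2.14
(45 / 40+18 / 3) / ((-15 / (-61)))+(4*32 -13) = 5759 / 40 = 143.98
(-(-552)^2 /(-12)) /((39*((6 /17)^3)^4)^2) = 1195946629602.06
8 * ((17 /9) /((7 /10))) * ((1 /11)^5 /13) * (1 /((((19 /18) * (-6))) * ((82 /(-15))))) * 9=30600 /11416744339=0.00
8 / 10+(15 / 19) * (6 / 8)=529 / 380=1.39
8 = 8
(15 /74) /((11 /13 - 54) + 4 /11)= -2145 /558626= -0.00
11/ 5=2.20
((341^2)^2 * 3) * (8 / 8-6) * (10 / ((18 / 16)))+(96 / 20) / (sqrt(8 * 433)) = -5408508384400 / 3+6 * sqrt(866) / 2165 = -1802836128133.25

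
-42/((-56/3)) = 2.25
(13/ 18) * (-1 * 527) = -6851/ 18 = -380.61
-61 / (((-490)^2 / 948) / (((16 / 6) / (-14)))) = 19276 / 420175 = 0.05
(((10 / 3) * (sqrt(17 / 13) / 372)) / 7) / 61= 5 * sqrt(221) / 3097458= 0.00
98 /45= 2.18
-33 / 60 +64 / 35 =179 / 140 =1.28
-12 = -12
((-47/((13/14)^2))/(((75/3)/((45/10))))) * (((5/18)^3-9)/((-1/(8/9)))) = -241183978/3080025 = -78.31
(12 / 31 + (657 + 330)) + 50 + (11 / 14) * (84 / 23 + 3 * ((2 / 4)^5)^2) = 10633077737 / 10221568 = 1040.26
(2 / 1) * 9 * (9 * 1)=162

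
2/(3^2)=2/9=0.22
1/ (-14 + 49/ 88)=-88/ 1183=-0.07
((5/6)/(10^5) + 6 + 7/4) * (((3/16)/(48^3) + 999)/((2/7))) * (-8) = -3835918616909239/17694720000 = -216783.23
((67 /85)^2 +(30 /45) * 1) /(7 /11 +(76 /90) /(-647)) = 596055867 /293894215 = 2.03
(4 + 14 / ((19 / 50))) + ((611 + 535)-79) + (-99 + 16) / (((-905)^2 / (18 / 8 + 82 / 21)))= 1448130391591 / 1307163900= 1107.84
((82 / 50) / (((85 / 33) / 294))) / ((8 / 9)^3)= 144991539 / 544000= 266.53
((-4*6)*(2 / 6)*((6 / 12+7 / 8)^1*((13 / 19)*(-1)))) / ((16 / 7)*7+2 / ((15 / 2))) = 2145 / 4636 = 0.46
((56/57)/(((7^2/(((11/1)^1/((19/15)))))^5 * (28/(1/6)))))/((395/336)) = 130451310000/149979208434578593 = 0.00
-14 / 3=-4.67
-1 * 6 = -6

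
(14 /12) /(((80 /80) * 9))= 7 /54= 0.13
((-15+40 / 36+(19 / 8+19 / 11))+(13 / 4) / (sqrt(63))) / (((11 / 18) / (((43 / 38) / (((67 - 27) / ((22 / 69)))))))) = -14491 / 100320+559 * sqrt(7) / 244720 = -0.14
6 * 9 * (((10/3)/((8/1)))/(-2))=-45/4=-11.25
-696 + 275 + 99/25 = -10426/25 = -417.04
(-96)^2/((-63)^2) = 1024/441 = 2.32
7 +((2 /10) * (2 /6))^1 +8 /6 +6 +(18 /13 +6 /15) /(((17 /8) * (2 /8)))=19624 /1105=17.76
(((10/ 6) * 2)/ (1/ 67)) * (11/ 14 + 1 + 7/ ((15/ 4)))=51389/ 63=815.70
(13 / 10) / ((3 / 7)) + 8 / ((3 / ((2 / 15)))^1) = 61 / 18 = 3.39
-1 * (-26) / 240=13 / 120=0.11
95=95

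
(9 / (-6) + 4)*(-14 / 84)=-5 / 12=-0.42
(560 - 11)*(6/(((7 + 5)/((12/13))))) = 3294/13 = 253.38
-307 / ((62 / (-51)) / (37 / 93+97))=23636851 / 961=24596.10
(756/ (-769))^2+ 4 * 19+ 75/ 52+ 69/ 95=231179212073/ 2921323340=79.14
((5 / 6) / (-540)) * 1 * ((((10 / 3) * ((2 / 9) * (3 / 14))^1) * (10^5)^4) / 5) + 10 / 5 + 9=-24999999999999943867 / 5103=-4899078973153036.23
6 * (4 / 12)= 2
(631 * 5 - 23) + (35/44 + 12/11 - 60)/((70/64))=1185364/385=3078.87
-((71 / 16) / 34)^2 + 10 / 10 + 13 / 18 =1.71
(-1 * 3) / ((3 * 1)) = -1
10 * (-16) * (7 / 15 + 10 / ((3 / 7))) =-3808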